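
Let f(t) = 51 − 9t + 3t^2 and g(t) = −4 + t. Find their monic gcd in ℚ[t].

1

Euclidean algorithm in ℚ[t]:
  3t^2 − 9t + 51 = (3t + 3)(t − 4) + (63)
  t − 4 = ((1/63)t − 4/63)(63) + (0)
The last nonzero remainder is the constant 63, so the polynomials are coprime and gcd = 1.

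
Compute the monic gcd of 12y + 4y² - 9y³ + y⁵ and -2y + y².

-2y + y²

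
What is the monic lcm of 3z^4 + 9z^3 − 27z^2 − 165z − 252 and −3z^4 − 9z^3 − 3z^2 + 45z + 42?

z^6 + 2z^5 − 14z^4 − 52z^3 − 11z^2 + 194z + 168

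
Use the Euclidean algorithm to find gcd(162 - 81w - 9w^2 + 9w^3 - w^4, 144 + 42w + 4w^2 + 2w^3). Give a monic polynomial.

3 + w

By polynomial division,
  -w^4 + 9w^3 - 9w^2 - 81w + 162 = (-(1/2)w + 11/2)(2w^3 + 4w^2 + 42w + 144) + (-10w^2 - 240w - 630)
  2w^3 + 4w^2 + 42w + 144 = (-(1/5)w + 22/5)(-10w^2 - 240w - 630) + (972w + 2916)
  -10w^2 - 240w - 630 = (-(5/486)w - 35/162)(972w + 2916) + (0)
Last nonzero remainder: 972w + 2916. Dividing through by 972 gives the monic gcd w + 3.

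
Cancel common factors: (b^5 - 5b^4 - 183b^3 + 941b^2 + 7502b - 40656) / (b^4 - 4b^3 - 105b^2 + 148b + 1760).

Euclidean algorithm in ℚ[b]:
  b^5 - 5b^4 - 183b^3 + 941b^2 + 7502b - 40656 = (b - 1)(b^4 - 4b^3 - 105b^2 + 148b + 1760) + (-82b^3 + 688b^2 + 5890b - 38896)
  b^4 - 4b^3 - 105b^2 + 148b + 1760 = (-(1/82)b - 90/1681)(-82b^3 + 688b^2 + 5890b - 38896) + ((6160/1681)b^2 - (18480/1681)b - 542080/1681)
  -82b^3 + 688b^2 + 5890b - 38896 = (-(68921/3080)b + 371501/3080)((6160/1681)b^2 - (18480/1681)b - 542080/1681) + (0)
Last nonzero remainder: (6160/1681)b^2 - (18480/1681)b - 542080/1681. Dividing through by 6160/1681 gives the monic gcd b^2 - 3b - 88.
Cancel b^2 - 3b - 88 from numerator and denominator to get the reduced form.

(b^3 - 2b^2 - 101b + 462)/(b^2 - b - 20)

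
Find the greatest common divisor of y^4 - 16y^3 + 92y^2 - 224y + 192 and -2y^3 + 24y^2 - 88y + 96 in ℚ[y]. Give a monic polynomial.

y^3 - 12y^2 + 44y - 48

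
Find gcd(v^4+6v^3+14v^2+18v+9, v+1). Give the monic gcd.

Euclidean algorithm in ℚ[v]:
  v^4+6v^3+14v^2+18v+9 = (v^3+5v^2+9v+9)(v+1) + (0)
The last nonzero remainder v+1 is already monic.

v+1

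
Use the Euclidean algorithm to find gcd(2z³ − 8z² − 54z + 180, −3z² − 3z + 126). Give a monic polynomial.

Repeated division with remainder:
  2z³ − 8z² − 54z + 180 = (−(2/3)z + 10/3)(−3z² − 3z + 126) + (40z − 240)
  −3z² − 3z + 126 = (−(3/40)z − 21/40)(40z − 240) + (0)
Last nonzero remainder: 40z − 240. Dividing through by 40 gives the monic gcd z − 6.

z − 6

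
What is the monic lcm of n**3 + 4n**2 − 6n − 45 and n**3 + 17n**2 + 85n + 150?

n**4 + 14n**3 + 34n**2 − 105n − 450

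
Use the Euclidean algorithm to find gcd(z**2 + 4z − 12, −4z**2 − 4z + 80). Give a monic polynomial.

1

By polynomial division,
  z**2 + 4z − 12 = (−1/4)(−4z**2 − 4z + 80) + (3z + 8)
  −4z**2 − 4z + 80 = (−(4/3)z + 20/9)(3z + 8) + (560/9)
  3z + 8 = ((27/560)z + 9/70)(560/9) + (0)
The last nonzero remainder is the constant 560/9, so the polynomials are coprime and gcd = 1.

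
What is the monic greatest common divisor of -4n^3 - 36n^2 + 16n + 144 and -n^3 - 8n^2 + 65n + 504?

n + 9

By polynomial division,
  -4n^3 - 36n^2 + 16n + 144 = (4)(-n^3 - 8n^2 + 65n + 504) + (-4n^2 - 244n - 1872)
  -n^3 - 8n^2 + 65n + 504 = ((1/4)n - 53/4)(-4n^2 - 244n - 1872) + (-2700n - 24300)
  -4n^2 - 244n - 1872 = ((1/675)n + 52/675)(-2700n - 24300) + (0)
Last nonzero remainder: -2700n - 24300. Dividing through by -2700 gives the monic gcd n + 9.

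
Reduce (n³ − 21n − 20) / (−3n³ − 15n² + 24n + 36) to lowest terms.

(−n² + n + 20)/(3n² + 12n − 36)

Euclidean algorithm in ℚ[n]:
  n³ − 21n − 20 = (−1/3)(−3n³ − 15n² + 24n + 36) + (−5n² − 13n − 8)
  −3n³ − 15n² + 24n + 36 = ((3/5)n + 36/25)(−5n² − 13n − 8) + ((1188/25)n + 1188/25)
  −5n² − 13n − 8 = (−(125/1188)n − 50/297)((1188/25)n + 1188/25) + (0)
Last nonzero remainder: (1188/25)n + 1188/25. Dividing through by 1188/25 gives the monic gcd n + 1.
Cancel n + 1 from numerator and denominator to get the reduced form.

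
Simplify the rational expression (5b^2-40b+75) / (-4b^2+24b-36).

By polynomial division,
  5b^2-40b+75 = (-5/4)(-4b^2+24b-36) + (-10b+30)
  -4b^2+24b-36 = ((2/5)b-6/5)(-10b+30) + (0)
Last nonzero remainder: -10b+30. Dividing through by -10 gives the monic gcd b-3.
Cancel b-3 from numerator and denominator to get the reduced form.

(-5b+25)/(4b-12)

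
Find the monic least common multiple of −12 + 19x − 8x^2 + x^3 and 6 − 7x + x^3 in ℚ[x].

72 − 126x + 55x^2 + 5x^3 − 7x^4 + x^5

By polynomial division,
  x^3 − 8x^2 + 19x − 12 = (x^3 − 7x + 6) + (−8x^2 + 26x − 18)
  x^3 − 7x + 6 = (−(1/8)x − 13/32)(−8x^2 + 26x − 18) + ((21/16)x − 21/16)
  −8x^2 + 26x − 18 = (−(128/21)x + 96/7)((21/16)x − 21/16) + (0)
Last nonzero remainder: (21/16)x − 21/16. Dividing through by 21/16 gives the monic gcd x − 1.
Then lcm(f, g) = f·g / gcd(f, g); expanding and making the result monic gives the answer.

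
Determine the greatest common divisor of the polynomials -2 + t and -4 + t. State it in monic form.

Euclidean algorithm in ℚ[t]:
  t - 2 = (t - 4) + (2)
  t - 4 = ((1/2)t - 2)(2) + (0)
The last nonzero remainder is the constant 2, so the polynomials are coprime and gcd = 1.

1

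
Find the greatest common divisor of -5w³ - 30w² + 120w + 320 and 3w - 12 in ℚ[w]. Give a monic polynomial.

w - 4

Euclidean algorithm in ℚ[w]:
  -5w³ - 30w² + 120w + 320 = (-(5/3)w² - (50/3)w - 80/3)(3w - 12) + (0)
Last nonzero remainder: 3w - 12. Dividing through by 3 gives the monic gcd w - 4.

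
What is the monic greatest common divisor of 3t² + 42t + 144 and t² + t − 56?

t + 8

By polynomial division,
  3t² + 42t + 144 = (3)(t² + t − 56) + (39t + 312)
  t² + t − 56 = ((1/39)t − 7/39)(39t + 312) + (0)
Last nonzero remainder: 39t + 312. Dividing through by 39 gives the monic gcd t + 8.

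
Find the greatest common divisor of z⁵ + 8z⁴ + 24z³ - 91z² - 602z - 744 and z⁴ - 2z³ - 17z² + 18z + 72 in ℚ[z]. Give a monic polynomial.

Euclidean algorithm in ℚ[z]:
  z⁵ + 8z⁴ + 24z³ - 91z² - 602z - 744 = (z + 10)(z⁴ - 2z³ - 17z² + 18z + 72) + (61z³ + 61z² - 854z - 1464)
  z⁴ - 2z³ - 17z² + 18z + 72 = ((1/61)z - 3/61)(61z³ + 61z² - 854z - 1464) + (0)
Last nonzero remainder: 61z³ + 61z² - 854z - 1464. Dividing through by 61 gives the monic gcd z³ + z² - 14z - 24.

z³ + z² - 14z - 24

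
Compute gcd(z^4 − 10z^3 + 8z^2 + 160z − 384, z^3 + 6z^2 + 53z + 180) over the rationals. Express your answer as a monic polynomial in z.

Apply the Euclidean algorithm:
  z^4 − 10z^3 + 8z^2 + 160z − 384 = (z − 16)(z^3 + 6z^2 + 53z + 180) + (51z^2 + 828z + 2496)
  z^3 + 6z^2 + 53z + 180 = ((1/51)z − 58/289)(51z^2 + 828z + 2496) + ((49197/289)z + 196788/289)
  51z^2 + 828z + 2496 = ((4913/16399)z + 60112/16399)((49197/289)z + 196788/289) + (0)
Last nonzero remainder: (49197/289)z + 196788/289. Dividing through by 49197/289 gives the monic gcd z + 4.

z + 4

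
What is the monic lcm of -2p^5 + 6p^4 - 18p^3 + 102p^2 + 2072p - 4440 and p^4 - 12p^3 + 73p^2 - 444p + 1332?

p^6 - 9p^5 + 27p^4 - 105p^3 - 730p^2 + 8436p - 13320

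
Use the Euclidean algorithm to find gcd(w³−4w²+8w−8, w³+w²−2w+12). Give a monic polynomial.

w²−2w+4

By polynomial division,
  w³−4w²+8w−8 = (w³+w²−2w+12) + (−5w²+10w−20)
  w³+w²−2w+12 = (−(1/5)w−3/5)(−5w²+10w−20) + (0)
Last nonzero remainder: −5w²+10w−20. Dividing through by −5 gives the monic gcd w²−2w+4.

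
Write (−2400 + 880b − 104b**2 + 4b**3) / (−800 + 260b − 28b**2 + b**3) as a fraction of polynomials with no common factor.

(−24 + 4b)/(−8 + b)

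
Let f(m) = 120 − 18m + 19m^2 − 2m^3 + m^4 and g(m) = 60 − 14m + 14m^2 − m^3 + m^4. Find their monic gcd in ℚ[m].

10 + m + m^2

Repeated division with remainder:
  m^4 − 2m^3 + 19m^2 − 18m + 120 = (m^4 − m^3 + 14m^2 − 14m + 60) + (−m^3 + 5m^2 − 4m + 60)
  m^4 − m^3 + 14m^2 − 14m + 60 = (−m − 4)(−m^3 + 5m^2 − 4m + 60) + (30m^2 + 30m + 300)
  −m^3 + 5m^2 − 4m + 60 = (−(1/30)m + 1/5)(30m^2 + 30m + 300) + (0)
Last nonzero remainder: 30m^2 + 30m + 300. Dividing through by 30 gives the monic gcd m^2 + m + 10.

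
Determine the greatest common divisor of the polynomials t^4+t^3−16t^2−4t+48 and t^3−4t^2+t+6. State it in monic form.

By polynomial division,
  t^4+t^3−16t^2−4t+48 = (t+5)(t^3−4t^2+t+6) + (3t^2−15t+18)
  t^3−4t^2+t+6 = ((1/3)t+1/3)(3t^2−15t+18) + (0)
Last nonzero remainder: 3t^2−15t+18. Dividing through by 3 gives the monic gcd t^2−5t+6.

t^2−5t+6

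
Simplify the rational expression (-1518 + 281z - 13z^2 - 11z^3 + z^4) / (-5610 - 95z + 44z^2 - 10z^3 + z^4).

By polynomial division,
  z^4 - 11z^3 - 13z^2 + 281z - 1518 = (z^4 - 10z^3 + 44z^2 - 95z - 5610) + (-z^3 - 57z^2 + 376z + 4092)
  z^4 - 10z^3 + 44z^2 - 95z - 5610 = (-z + 67)(-z^3 - 57z^2 + 376z + 4092) + (4239z^2 - 21195z - 279774)
  -z^3 - 57z^2 + 376z + 4092 = (-(1/4239)z - 62/4239)(4239z^2 - 21195z - 279774) + (0)
Last nonzero remainder: 4239z^2 - 21195z - 279774. Dividing through by 4239 gives the monic gcd z^2 - 5z - 66.
Cancel z^2 - 5z - 66 from numerator and denominator to get the reduced form.

(23 - 6z + z^2)/(85 - 5z + z^2)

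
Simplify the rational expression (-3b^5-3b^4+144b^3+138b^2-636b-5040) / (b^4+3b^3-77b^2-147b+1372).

(-3b^3+6b^2+42b+180)/(b^2-49)

By polynomial division,
  -3b^5-3b^4+144b^3+138b^2-636b-5040 = (-3b+6)(b^4+3b^3-77b^2-147b+1372) + (-105b^3+159b^2+4362b-13272)
  b^4+3b^3-77b^2-147b+1372 = (-(1/105)b-158/3675)(-105b^3+159b^2+4362b-13272) + (-(35061/1225)b^2-(105183/1225)b+140244/175)
  -105b^3+159b^2+4362b-13272 = ((42875/11687)b-193550/11687)(-(35061/1225)b^2-(105183/1225)b+140244/175) + (0)
Last nonzero remainder: -(35061/1225)b^2-(105183/1225)b+140244/175. Dividing through by -35061/1225 gives the monic gcd b^2+3b-28.
Cancel b^2+3b-28 from numerator and denominator to get the reduced form.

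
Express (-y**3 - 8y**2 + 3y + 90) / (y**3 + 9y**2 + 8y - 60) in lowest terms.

Repeated division with remainder:
  -y**3 - 8y**2 + 3y + 90 = (-1)(y**3 + 9y**2 + 8y - 60) + (y**2 + 11y + 30)
  y**3 + 9y**2 + 8y - 60 = (y - 2)(y**2 + 11y + 30) + (0)
The last nonzero remainder y**2 + 11y + 30 is already monic.
Cancel y**2 + 11y + 30 from numerator and denominator to get the reduced form.

(-y + 3)/(y - 2)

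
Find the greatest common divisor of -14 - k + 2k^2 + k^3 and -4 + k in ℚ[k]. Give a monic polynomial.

Euclidean algorithm in ℚ[k]:
  k^3 + 2k^2 - k - 14 = (k^2 + 6k + 23)(k - 4) + (78)
  k - 4 = ((1/78)k - 2/39)(78) + (0)
The last nonzero remainder is the constant 78, so the polynomials are coprime and gcd = 1.

1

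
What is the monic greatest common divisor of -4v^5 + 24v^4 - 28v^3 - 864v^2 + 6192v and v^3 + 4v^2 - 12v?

Repeated division with remainder:
  -4v^5 + 24v^4 - 28v^3 - 864v^2 + 6192v = (-4v^2 + 40v - 236)(v^3 + 4v^2 - 12v) + (560v^2 + 3360v)
  v^3 + 4v^2 - 12v = ((1/560)v - 1/280)(560v^2 + 3360v) + (0)
Last nonzero remainder: 560v^2 + 3360v. Dividing through by 560 gives the monic gcd v^2 + 6v.

v^2 + 6v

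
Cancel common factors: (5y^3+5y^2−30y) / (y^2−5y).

(5y^2+5y−30)/(y−5)

Euclidean algorithm in ℚ[y]:
  5y^3+5y^2−30y = (5y+30)(y^2−5y) + (120y)
  y^2−5y = ((1/120)y−1/24)(120y) + (0)
Last nonzero remainder: 120y. Dividing through by 120 gives the monic gcd y.
Cancel y from numerator and denominator to get the reduced form.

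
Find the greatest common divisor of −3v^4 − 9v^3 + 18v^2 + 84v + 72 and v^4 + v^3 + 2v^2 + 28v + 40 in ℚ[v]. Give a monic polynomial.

v^2 + 4v + 4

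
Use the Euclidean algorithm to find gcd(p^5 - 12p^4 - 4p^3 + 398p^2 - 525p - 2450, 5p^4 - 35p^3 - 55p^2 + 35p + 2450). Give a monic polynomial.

Repeated division with remainder:
  p^5 - 12p^4 - 4p^3 + 398p^2 - 525p - 2450 = ((1/5)p - 1)(5p^4 - 35p^3 - 55p^2 + 35p + 2450) + (-28p^3 + 336p^2 - 980p)
  5p^4 - 35p^3 - 55p^2 + 35p + 2450 = (-(5/28)p - 25/28)(-28p^3 + 336p^2 - 980p) + (70p^2 - 840p + 2450)
  -28p^3 + 336p^2 - 980p = (-(2/5)p)(70p^2 - 840p + 2450) + (0)
Last nonzero remainder: 70p^2 - 840p + 2450. Dividing through by 70 gives the monic gcd p^2 - 12p + 35.

p^2 - 12p + 35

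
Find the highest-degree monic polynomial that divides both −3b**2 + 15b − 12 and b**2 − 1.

Euclidean algorithm in ℚ[b]:
  −3b**2 + 15b − 12 = (−3)(b**2 − 1) + (15b − 15)
  b**2 − 1 = ((1/15)b + 1/15)(15b − 15) + (0)
Last nonzero remainder: 15b − 15. Dividing through by 15 gives the monic gcd b − 1.

b − 1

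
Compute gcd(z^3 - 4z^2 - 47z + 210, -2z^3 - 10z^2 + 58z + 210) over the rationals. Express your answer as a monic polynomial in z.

z^2 + 2z - 35

Apply the Euclidean algorithm:
  z^3 - 4z^2 - 47z + 210 = (-1/2)(-2z^3 - 10z^2 + 58z + 210) + (-9z^2 - 18z + 315)
  -2z^3 - 10z^2 + 58z + 210 = ((2/9)z + 2/3)(-9z^2 - 18z + 315) + (0)
Last nonzero remainder: -9z^2 - 18z + 315. Dividing through by -9 gives the monic gcd z^2 + 2z - 35.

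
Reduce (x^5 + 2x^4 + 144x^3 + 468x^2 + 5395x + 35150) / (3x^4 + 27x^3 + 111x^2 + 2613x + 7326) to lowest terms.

Euclidean algorithm in ℚ[x]:
  x^5 + 2x^4 + 144x^3 + 468x^2 + 5395x + 35150 = ((1/3)x - 7/3)(3x^4 + 27x^3 + 111x^2 + 2613x + 7326) + (170x^3 - 144x^2 + 9050x + 52244)
  3x^4 + 27x^3 + 111x^2 + 2613x + 7326 = ((3/170)x + 2511/14450)(170x^3 - 144x^2 + 9050x + 52244) + (-(171108/7225)x^2 + (171108/1445)x - 12661992/7225)
  170x^3 - 144x^2 + 9050x + 52244 = (-(614125/85554)x - 2550425/85554)(-(171108/7225)x^2 + (171108/1445)x - 12661992/7225) + (0)
Last nonzero remainder: -(171108/7225)x^2 + (171108/1445)x - 12661992/7225. Dividing through by -171108/7225 gives the monic gcd x^2 - 5x + 74.
Cancel x^2 - 5x + 74 from numerator and denominator to get the reduced form.

(x^3 + 7x^2 + 105x + 475)/(3x^2 + 42x + 99)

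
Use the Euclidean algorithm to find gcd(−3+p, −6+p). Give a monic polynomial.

1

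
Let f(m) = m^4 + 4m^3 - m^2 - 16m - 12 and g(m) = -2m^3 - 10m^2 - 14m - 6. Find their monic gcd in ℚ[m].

m^2 + 4m + 3

Euclidean algorithm in ℚ[m]:
  m^4 + 4m^3 - m^2 - 16m - 12 = (-(1/2)m + 1/2)(-2m^3 - 10m^2 - 14m - 6) + (-3m^2 - 12m - 9)
  -2m^3 - 10m^2 - 14m - 6 = ((2/3)m + 2/3)(-3m^2 - 12m - 9) + (0)
Last nonzero remainder: -3m^2 - 12m - 9. Dividing through by -3 gives the monic gcd m^2 + 4m + 3.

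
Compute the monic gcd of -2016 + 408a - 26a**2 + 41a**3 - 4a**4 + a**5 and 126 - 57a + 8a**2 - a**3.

-126 + 57a - 8a**2 + a**3

By polynomial division,
  a**5 - 4a**4 + 41a**3 - 26a**2 + 408a - 2016 = (-a**2 - 4a - 16)(-a**3 + 8a**2 - 57a + 126) + (0)
Last nonzero remainder: -a**3 + 8a**2 - 57a + 126. Dividing through by -1 gives the monic gcd a**3 - 8a**2 + 57a - 126.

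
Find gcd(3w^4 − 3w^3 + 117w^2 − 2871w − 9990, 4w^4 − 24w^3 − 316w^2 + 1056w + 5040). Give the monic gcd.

By polynomial division,
  3w^4 − 3w^3 + 117w^2 − 2871w − 9990 = (3/4)(4w^4 − 24w^3 − 316w^2 + 1056w + 5040) + (15w^3 + 354w^2 − 3663w − 13770)
  4w^4 − 24w^3 − 316w^2 + 1056w + 5040 = ((4/15)w − 592/75)(15w^3 + 354w^2 − 3663w − 13770) + ((86376/25)w^2 − (604632/25)w − 518256/5)
  15w^3 + 354w^2 − 3663w − 13770 = ((125/28792)w + 3825/28792)((86376/25)w^2 − (604632/25)w − 518256/5) + (0)
Last nonzero remainder: (86376/25)w^2 − (604632/25)w − 518256/5. Dividing through by 86376/25 gives the monic gcd w^2 − 7w − 30.

w^2 − 7w − 30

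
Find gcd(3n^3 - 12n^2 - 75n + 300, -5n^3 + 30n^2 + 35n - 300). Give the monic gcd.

n^2 - 9n + 20

By polynomial division,
  3n^3 - 12n^2 - 75n + 300 = (-3/5)(-5n^3 + 30n^2 + 35n - 300) + (6n^2 - 54n + 120)
  -5n^3 + 30n^2 + 35n - 300 = (-(5/6)n - 5/2)(6n^2 - 54n + 120) + (0)
Last nonzero remainder: 6n^2 - 54n + 120. Dividing through by 6 gives the monic gcd n^2 - 9n + 20.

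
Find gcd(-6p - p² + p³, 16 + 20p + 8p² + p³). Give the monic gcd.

By polynomial division,
  p³ - p² - 6p = (p³ + 8p² + 20p + 16) + (-9p² - 26p - 16)
  p³ + 8p² + 20p + 16 = (-(1/9)p - 46/81)(-9p² - 26p - 16) + ((280/81)p + 560/81)
  -9p² - 26p - 16 = (-(729/280)p - 81/35)((280/81)p + 560/81) + (0)
Last nonzero remainder: (280/81)p + 560/81. Dividing through by 280/81 gives the monic gcd p + 2.

2 + p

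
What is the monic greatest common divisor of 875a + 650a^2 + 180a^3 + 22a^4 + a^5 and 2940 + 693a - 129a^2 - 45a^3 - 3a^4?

35 + 12a + a^2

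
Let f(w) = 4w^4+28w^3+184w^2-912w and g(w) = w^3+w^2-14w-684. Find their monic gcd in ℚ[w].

By polynomial division,
  4w^4+28w^3+184w^2-912w = (4w+24)(w^3+w^2-14w-684) + (216w^2+2160w+16416)
  w^3+w^2-14w-684 = ((1/216)w-1/24)(216w^2+2160w+16416) + (0)
Last nonzero remainder: 216w^2+2160w+16416. Dividing through by 216 gives the monic gcd w^2+10w+76.

w^2+10w+76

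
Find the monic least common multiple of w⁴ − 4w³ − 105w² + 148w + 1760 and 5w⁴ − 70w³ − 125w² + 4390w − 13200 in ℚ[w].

w⁵ − 10w⁴ − 81w³ + 778w² + 872w − 10560

By polynomial division,
  w⁴ − 4w³ − 105w² + 148w + 1760 = (1/5)(5w⁴ − 70w³ − 125w² + 4390w − 13200) + (10w³ − 80w² − 730w + 4400)
  5w⁴ − 70w³ − 125w² + 4390w − 13200 = ((1/2)w − 3)(10w³ − 80w² − 730w + 4400) + (0)
Last nonzero remainder: 10w³ − 80w² − 730w + 4400. Dividing through by 10 gives the monic gcd w³ − 8w² − 73w + 440.
Then lcm(f, g) = f·g / gcd(f, g); expanding and making the result monic gives the answer.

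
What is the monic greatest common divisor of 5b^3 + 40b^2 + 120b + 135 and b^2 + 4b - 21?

1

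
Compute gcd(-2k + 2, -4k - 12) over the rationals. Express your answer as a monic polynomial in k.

By polynomial division,
  -2k + 2 = (1/2)(-4k - 12) + (8)
  -4k - 12 = (-(1/2)k - 3/2)(8) + (0)
The last nonzero remainder is the constant 8, so the polynomials are coprime and gcd = 1.

1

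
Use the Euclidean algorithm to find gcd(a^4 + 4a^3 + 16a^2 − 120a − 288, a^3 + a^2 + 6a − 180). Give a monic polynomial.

a^2 + 6a + 36

Euclidean algorithm in ℚ[a]:
  a^4 + 4a^3 + 16a^2 − 120a − 288 = (a + 3)(a^3 + a^2 + 6a − 180) + (7a^2 + 42a + 252)
  a^3 + a^2 + 6a − 180 = ((1/7)a − 5/7)(7a^2 + 42a + 252) + (0)
Last nonzero remainder: 7a^2 + 42a + 252. Dividing through by 7 gives the monic gcd a^2 + 6a + 36.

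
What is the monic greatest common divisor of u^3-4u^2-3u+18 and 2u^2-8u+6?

By polynomial division,
  u^3-4u^2-3u+18 = ((1/2)u)(2u^2-8u+6) + (-6u+18)
  2u^2-8u+6 = (-(1/3)u+1/3)(-6u+18) + (0)
Last nonzero remainder: -6u+18. Dividing through by -6 gives the monic gcd u-3.

u-3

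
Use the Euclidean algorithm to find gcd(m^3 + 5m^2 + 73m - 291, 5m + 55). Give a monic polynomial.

Apply the Euclidean algorithm:
  m^3 + 5m^2 + 73m - 291 = ((1/5)m^2 - (6/5)m + 139/5)(5m + 55) + (-1820)
  5m + 55 = (-(1/364)m - 11/364)(-1820) + (0)
The last nonzero remainder is the constant -1820, so the polynomials are coprime and gcd = 1.

1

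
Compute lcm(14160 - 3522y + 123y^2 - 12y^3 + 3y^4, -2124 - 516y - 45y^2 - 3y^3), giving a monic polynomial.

Repeated division with remainder:
  3y^4 - 12y^3 + 123y^2 - 3522y + 14160 = (-y + 19)(-3y^3 - 45y^2 - 516y - 2124) + (462y^2 + 4158y + 54516)
  -3y^3 - 45y^2 - 516y - 2124 = (-(1/154)y - 3/77)(462y^2 + 4158y + 54516) + (0)
Last nonzero remainder: 462y^2 + 4158y + 54516. Dividing through by 462 gives the monic gcd y^2 + 9y + 118.
Then lcm(f, g) = f·g / gcd(f, g); expanding and making the result monic gives the answer.

28320 - 2324y - 928y^2 + 17y^3 + 2y^4 + y^5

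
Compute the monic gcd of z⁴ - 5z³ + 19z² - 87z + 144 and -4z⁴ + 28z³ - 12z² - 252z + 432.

Repeated division with remainder:
  z⁴ - 5z³ + 19z² - 87z + 144 = (-1/4)(-4z⁴ + 28z³ - 12z² - 252z + 432) + (2z³ + 16z² - 150z + 252)
  -4z⁴ + 28z³ - 12z² - 252z + 432 = (-2z + 30)(2z³ + 16z² - 150z + 252) + (-792z² + 4752z - 7128)
  2z³ + 16z² - 150z + 252 = (-(1/396)z - 7/198)(-792z² + 4752z - 7128) + (0)
Last nonzero remainder: -792z² + 4752z - 7128. Dividing through by -792 gives the monic gcd z² - 6z + 9.

z² - 6z + 9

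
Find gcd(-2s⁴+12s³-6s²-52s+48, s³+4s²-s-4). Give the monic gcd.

s-1

Euclidean algorithm in ℚ[s]:
  -2s⁴+12s³-6s²-52s+48 = (-2s+20)(s³+4s²-s-4) + (-88s²-40s+128)
  s³+4s²-s-4 = (-(1/88)s-39/968)(-88s²-40s+128) + (-(140/121)s+140/121)
  -88s²-40s+128 = ((2662/35)s+3872/35)(-(140/121)s+140/121) + (0)
Last nonzero remainder: -(140/121)s+140/121. Dividing through by -140/121 gives the monic gcd s-1.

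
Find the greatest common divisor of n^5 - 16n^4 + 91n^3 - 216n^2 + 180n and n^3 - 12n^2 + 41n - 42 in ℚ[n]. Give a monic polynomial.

By polynomial division,
  n^5 - 16n^4 + 91n^3 - 216n^2 + 180n = (n^2 - 4n + 2)(n^3 - 12n^2 + 41n - 42) + (14n^2 - 70n + 84)
  n^3 - 12n^2 + 41n - 42 = ((1/14)n - 1/2)(14n^2 - 70n + 84) + (0)
Last nonzero remainder: 14n^2 - 70n + 84. Dividing through by 14 gives the monic gcd n^2 - 5n + 6.

n^2 - 5n + 6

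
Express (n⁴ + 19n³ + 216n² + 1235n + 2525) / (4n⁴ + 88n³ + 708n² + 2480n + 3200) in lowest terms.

Repeated division with remainder:
  n⁴ + 19n³ + 216n² + 1235n + 2525 = (1/4)(4n⁴ + 88n³ + 708n² + 2480n + 3200) + (−3n³ + 39n² + 615n + 1725)
  4n⁴ + 88n³ + 708n² + 2480n + 3200 = (−(4/3)n − 140/3)(−3n³ + 39n² + 615n + 1725) + (3348n² + 33480n + 83700)
  −3n³ + 39n² + 615n + 1725 = (−(1/1116)n + 23/1116)(3348n² + 33480n + 83700) + (0)
Last nonzero remainder: 3348n² + 33480n + 83700. Dividing through by 3348 gives the monic gcd n² + 10n + 25.
Cancel n² + 10n + 25 from numerator and denominator to get the reduced form.

(n² + 9n + 101)/(4n² + 48n + 128)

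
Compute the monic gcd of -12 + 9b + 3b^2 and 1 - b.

Repeated division with remainder:
  3b^2 + 9b - 12 = (-3b - 12)(-b + 1) + (0)
Last nonzero remainder: -b + 1. Dividing through by -1 gives the monic gcd b - 1.

-1 + b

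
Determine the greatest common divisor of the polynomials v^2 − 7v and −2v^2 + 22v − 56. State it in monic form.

v − 7

Apply the Euclidean algorithm:
  v^2 − 7v = (−1/2)(−2v^2 + 22v − 56) + (4v − 28)
  −2v^2 + 22v − 56 = (−(1/2)v + 2)(4v − 28) + (0)
Last nonzero remainder: 4v − 28. Dividing through by 4 gives the monic gcd v − 7.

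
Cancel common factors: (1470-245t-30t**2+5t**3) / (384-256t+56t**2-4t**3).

Repeated division with remainder:
  5t**3-30t**2-245t+1470 = (-5/4)(-4t**3+56t**2-256t+384) + (40t**2-565t+1950)
  -4t**3+56t**2-256t+384 = (-(1/10)t-1/80)(40t**2-565t+1950) + (-(1089/16)t+3267/8)
  40t**2-565t+1950 = (-(640/1089)t+5200/1089)(-(1089/16)t+3267/8) + (0)
Last nonzero remainder: -(1089/16)t+3267/8. Dividing through by -1089/16 gives the monic gcd t-6.
Cancel t-6 from numerator and denominator to get the reduced form.

(245-5t**2)/(64-32t+4t**2)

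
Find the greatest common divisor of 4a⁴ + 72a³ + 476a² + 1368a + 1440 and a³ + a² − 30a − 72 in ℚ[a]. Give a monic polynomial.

a² + 7a + 12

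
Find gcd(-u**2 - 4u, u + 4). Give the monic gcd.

u + 4

Apply the Euclidean algorithm:
  -u**2 - 4u = (-u)(u + 4) + (0)
The last nonzero remainder u + 4 is already monic.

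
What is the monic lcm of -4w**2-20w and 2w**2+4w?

Euclidean algorithm in ℚ[w]:
  -4w**2-20w = (-2)(2w**2+4w) + (-12w)
  2w**2+4w = (-(1/6)w-1/3)(-12w) + (0)
Last nonzero remainder: -12w. Dividing through by -12 gives the monic gcd w.
Then lcm(f, g) = f·g / gcd(f, g); expanding and making the result monic gives the answer.

w**3+7w**2+10w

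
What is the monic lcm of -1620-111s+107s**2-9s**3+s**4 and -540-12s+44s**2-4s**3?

By polynomial division,
  s**4-9s**3+107s**2-111s-1620 = (-(1/4)s-1/2)(-4s**3+44s**2-12s-540) + (126s**2-252s-1890)
  -4s**3+44s**2-12s-540 = (-(2/63)s+2/7)(126s**2-252s-1890) + (0)
Last nonzero remainder: 126s**2-252s-1890. Dividing through by 126 gives the monic gcd s**2-2s-15.
Then lcm(f, g) = f·g / gcd(f, g); expanding and making the result monic gives the answer.

14580-621s-1074s**2+188s**3-18s**4+s**5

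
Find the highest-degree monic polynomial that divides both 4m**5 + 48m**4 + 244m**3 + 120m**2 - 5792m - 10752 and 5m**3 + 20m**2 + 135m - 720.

m**2 + 7m + 48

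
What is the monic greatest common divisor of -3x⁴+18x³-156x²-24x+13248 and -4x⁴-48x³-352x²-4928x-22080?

x³+2x²+68x+552

Apply the Euclidean algorithm:
  -3x⁴+18x³-156x²-24x+13248 = (3/4)(-4x⁴-48x³-352x²-4928x-22080) + (54x³+108x²+3672x+29808)
  -4x⁴-48x³-352x²-4928x-22080 = (-(2/27)x-20/27)(54x³+108x²+3672x+29808) + (0)
Last nonzero remainder: 54x³+108x²+3672x+29808. Dividing through by 54 gives the monic gcd x³+2x²+68x+552.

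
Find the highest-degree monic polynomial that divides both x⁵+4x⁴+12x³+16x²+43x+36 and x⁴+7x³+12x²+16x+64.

x²-x+4

Euclidean algorithm in ℚ[x]:
  x⁵+4x⁴+12x³+16x²+43x+36 = (x-3)(x⁴+7x³+12x²+16x+64) + (21x³+36x²+27x+228)
  x⁴+7x³+12x²+16x+64 = ((1/21)x+37/147)(21x³+36x²+27x+228) + ((81/49)x²-(81/49)x+324/49)
  21x³+36x²+27x+228 = ((343/27)x+931/27)((81/49)x²-(81/49)x+324/49) + (0)
Last nonzero remainder: (81/49)x²-(81/49)x+324/49. Dividing through by 81/49 gives the monic gcd x²-x+4.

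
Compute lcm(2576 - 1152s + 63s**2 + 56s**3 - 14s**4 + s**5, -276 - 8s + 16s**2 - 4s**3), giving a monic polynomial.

7728 - 880s - 963s**2 + 231s**3 + 14s**4 - 11s**5 + s**6

Repeated division with remainder:
  s**5 - 14s**4 + 56s**3 + 63s**2 - 1152s + 2576 = (-(1/4)s**2 + (5/2)s - 7/2)(-4s**3 + 16s**2 - 8s - 276) + (70s**2 - 490s + 1610)
  -4s**3 + 16s**2 - 8s - 276 = (-(2/35)s - 6/35)(70s**2 - 490s + 1610) + (0)
Last nonzero remainder: 70s**2 - 490s + 1610. Dividing through by 70 gives the monic gcd s**2 - 7s + 23.
Then lcm(f, g) = f·g / gcd(f, g); expanding and making the result monic gives the answer.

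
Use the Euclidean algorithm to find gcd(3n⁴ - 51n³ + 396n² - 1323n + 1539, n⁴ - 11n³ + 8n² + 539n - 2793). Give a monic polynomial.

n² - 11n + 57

Repeated division with remainder:
  3n⁴ - 51n³ + 396n² - 1323n + 1539 = (3)(n⁴ - 11n³ + 8n² + 539n - 2793) + (-18n³ + 372n² - 2940n + 9918)
  n⁴ - 11n³ + 8n² + 539n - 2793 = (-(1/18)n - 29/54)(-18n³ + 372n² - 2940n + 9918) + ((400/9)n² - (4400/9)n + 7600/3)
  -18n³ + 372n² - 2940n + 9918 = (-(81/200)n + 783/200)((400/9)n² - (4400/9)n + 7600/3) + (0)
Last nonzero remainder: (400/9)n² - (4400/9)n + 7600/3. Dividing through by 400/9 gives the monic gcd n² - 11n + 57.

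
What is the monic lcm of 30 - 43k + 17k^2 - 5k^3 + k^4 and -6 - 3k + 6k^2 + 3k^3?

60 + 4k - 65k^2 - 2k^3 + 4k^4 - 2k^5 + k^6

By polynomial division,
  k^4 - 5k^3 + 17k^2 - 43k + 30 = ((1/3)k - 7/3)(3k^3 + 6k^2 - 3k - 6) + (32k^2 - 48k + 16)
  3k^3 + 6k^2 - 3k - 6 = ((3/32)k + 21/64)(32k^2 - 48k + 16) + ((45/4)k - 45/4)
  32k^2 - 48k + 16 = ((128/45)k - 64/45)((45/4)k - 45/4) + (0)
Last nonzero remainder: (45/4)k - 45/4. Dividing through by 45/4 gives the monic gcd k - 1.
Then lcm(f, g) = f·g / gcd(f, g); expanding and making the result monic gives the answer.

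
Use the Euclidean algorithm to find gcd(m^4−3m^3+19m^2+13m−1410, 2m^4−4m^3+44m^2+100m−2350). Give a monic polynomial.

m^3+3m^2+37m+235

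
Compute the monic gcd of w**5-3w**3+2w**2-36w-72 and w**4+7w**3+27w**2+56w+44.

Apply the Euclidean algorithm:
  w**5-3w**3+2w**2-36w-72 = (w-7)(w**4+7w**3+27w**2+56w+44) + (19w**3+135w**2+312w+236)
  w**4+7w**3+27w**2+56w+44 = ((1/19)w-2/361)(19w**3+135w**2+312w+236) + ((4089/361)w**2+(16356/361)w+16356/361)
  19w**3+135w**2+312w+236 = ((6859/4089)w+21299/4089)((4089/361)w**2+(16356/361)w+16356/361) + (0)
Last nonzero remainder: (4089/361)w**2+(16356/361)w+16356/361. Dividing through by 4089/361 gives the monic gcd w**2+4w+4.

w**2+4w+4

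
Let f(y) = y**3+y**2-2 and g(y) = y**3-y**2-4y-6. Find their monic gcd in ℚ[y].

y**2+2y+2

Euclidean algorithm in ℚ[y]:
  y**3+y**2-2 = (y**3-y**2-4y-6) + (2y**2+4y+4)
  y**3-y**2-4y-6 = ((1/2)y-3/2)(2y**2+4y+4) + (0)
Last nonzero remainder: 2y**2+4y+4. Dividing through by 2 gives the monic gcd y**2+2y+2.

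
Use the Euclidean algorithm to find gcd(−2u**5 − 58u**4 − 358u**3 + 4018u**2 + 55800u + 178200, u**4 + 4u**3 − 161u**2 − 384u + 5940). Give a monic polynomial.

u**3 + 10u**2 − 101u − 990

Euclidean algorithm in ℚ[u]:
  −2u**5 − 58u**4 − 358u**3 + 4018u**2 + 55800u + 178200 = (−2u − 50)(u**4 + 4u**3 − 161u**2 − 384u + 5940) + (−480u**3 − 4800u**2 + 48480u + 475200)
  u**4 + 4u**3 − 161u**2 − 384u + 5940 = (−(1/480)u + 1/80)(−480u**3 − 4800u**2 + 48480u + 475200) + (0)
Last nonzero remainder: −480u**3 − 4800u**2 + 48480u + 475200. Dividing through by −480 gives the monic gcd u**3 + 10u**2 − 101u − 990.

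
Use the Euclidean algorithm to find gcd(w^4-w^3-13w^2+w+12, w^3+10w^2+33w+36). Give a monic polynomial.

w+3

Repeated division with remainder:
  w^4-w^3-13w^2+w+12 = (w-11)(w^3+10w^2+33w+36) + (64w^2+328w+408)
  w^3+10w^2+33w+36 = ((1/64)w+39/512)(64w^2+328w+408) + ((105/64)w+315/64)
  64w^2+328w+408 = ((4096/105)w+8704/105)((105/64)w+315/64) + (0)
Last nonzero remainder: (105/64)w+315/64. Dividing through by 105/64 gives the monic gcd w+3.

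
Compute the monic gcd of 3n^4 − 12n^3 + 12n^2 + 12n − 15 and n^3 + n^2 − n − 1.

n^2 − 1

Repeated division with remainder:
  3n^4 − 12n^3 + 12n^2 + 12n − 15 = (3n − 15)(n^3 + n^2 − n − 1) + (30n^2 − 30)
  n^3 + n^2 − n − 1 = ((1/30)n + 1/30)(30n^2 − 30) + (0)
Last nonzero remainder: 30n^2 − 30. Dividing through by 30 gives the monic gcd n^2 − 1.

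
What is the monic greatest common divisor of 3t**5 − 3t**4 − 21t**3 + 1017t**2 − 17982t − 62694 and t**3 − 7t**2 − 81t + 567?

t**2 − 81

Repeated division with remainder:
  3t**5 − 3t**4 − 21t**3 + 1017t**2 − 17982t − 62694 = (3t**2 + 18t + 348)(t**3 − 7t**2 − 81t + 567) + (3210t**2 − 260010)
  t**3 − 7t**2 − 81t + 567 = ((1/3210)t − 7/3210)(3210t**2 − 260010) + (0)
Last nonzero remainder: 3210t**2 − 260010. Dividing through by 3210 gives the monic gcd t**2 − 81.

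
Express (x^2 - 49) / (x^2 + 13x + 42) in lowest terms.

(x - 7)/(x + 6)

Apply the Euclidean algorithm:
  x^2 - 49 = (x^2 + 13x + 42) + (-13x - 91)
  x^2 + 13x + 42 = (-(1/13)x - 6/13)(-13x - 91) + (0)
Last nonzero remainder: -13x - 91. Dividing through by -13 gives the monic gcd x + 7.
Cancel x + 7 from numerator and denominator to get the reduced form.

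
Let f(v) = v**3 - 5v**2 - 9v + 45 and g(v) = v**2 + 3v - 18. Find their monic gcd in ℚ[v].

v - 3

Euclidean algorithm in ℚ[v]:
  v**3 - 5v**2 - 9v + 45 = (v - 8)(v**2 + 3v - 18) + (33v - 99)
  v**2 + 3v - 18 = ((1/33)v + 2/11)(33v - 99) + (0)
Last nonzero remainder: 33v - 99. Dividing through by 33 gives the monic gcd v - 3.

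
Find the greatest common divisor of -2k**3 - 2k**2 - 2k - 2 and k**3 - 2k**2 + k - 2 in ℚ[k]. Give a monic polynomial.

k**2 + 1

By polynomial division,
  -2k**3 - 2k**2 - 2k - 2 = (-2)(k**3 - 2k**2 + k - 2) + (-6k**2 - 6)
  k**3 - 2k**2 + k - 2 = (-(1/6)k + 1/3)(-6k**2 - 6) + (0)
Last nonzero remainder: -6k**2 - 6. Dividing through by -6 gives the monic gcd k**2 + 1.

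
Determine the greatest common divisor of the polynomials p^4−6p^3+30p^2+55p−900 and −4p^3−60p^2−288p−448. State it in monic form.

p+4

By polynomial division,
  p^4−6p^3+30p^2+55p−900 = (−(1/4)p+21/4)(−4p^3−60p^2−288p−448) + (273p^2+1455p+1452)
  −4p^3−60p^2−288p−448 = (−(4/273)p−3520/24843)(273p^2+1455p+1452) + (−(501552/8281)p−2006208/8281)
  273p^2+1455p+1452 = (−(753571/167184)p−1002001/167184)(−(501552/8281)p−2006208/8281) + (0)
Last nonzero remainder: −(501552/8281)p−2006208/8281. Dividing through by −501552/8281 gives the monic gcd p+4.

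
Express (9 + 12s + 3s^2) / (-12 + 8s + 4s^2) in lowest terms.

(3 + 3s)/(-4 + 4s)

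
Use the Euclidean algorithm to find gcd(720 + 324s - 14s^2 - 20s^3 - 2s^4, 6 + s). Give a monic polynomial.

Repeated division with remainder:
  -2s^4 - 20s^3 - 14s^2 + 324s + 720 = (-2s^3 - 8s^2 + 34s + 120)(s + 6) + (0)
The last nonzero remainder s + 6 is already monic.

6 + s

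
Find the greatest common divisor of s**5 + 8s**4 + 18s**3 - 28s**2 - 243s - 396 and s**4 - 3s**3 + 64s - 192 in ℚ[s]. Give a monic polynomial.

s**2 + s - 12

Repeated division with remainder:
  s**5 + 8s**4 + 18s**3 - 28s**2 - 243s - 396 = (s + 11)(s**4 - 3s**3 + 64s - 192) + (51s**3 - 92s**2 - 755s + 1716)
  s**4 - 3s**3 + 64s - 192 = ((1/51)s - 61/2601)(51s**3 - 92s**2 - 755s + 1716) + ((32893/2601)s**2 + (32893/2601)s - 131572/867)
  51s**3 - 92s**2 - 755s + 1716 = ((132651/32893)s - 371943/32893)((32893/2601)s**2 + (32893/2601)s - 131572/867) + (0)
Last nonzero remainder: (32893/2601)s**2 + (32893/2601)s - 131572/867. Dividing through by 32893/2601 gives the monic gcd s**2 + s - 12.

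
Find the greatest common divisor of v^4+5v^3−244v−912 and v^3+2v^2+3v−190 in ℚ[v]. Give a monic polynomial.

v^2+7v+38

Euclidean algorithm in ℚ[v]:
  v^4+5v^3−244v−912 = (v+3)(v^3+2v^2+3v−190) + (−9v^2−63v−342)
  v^3+2v^2+3v−190 = (−(1/9)v+5/9)(−9v^2−63v−342) + (0)
Last nonzero remainder: −9v^2−63v−342. Dividing through by −9 gives the monic gcd v^2+7v+38.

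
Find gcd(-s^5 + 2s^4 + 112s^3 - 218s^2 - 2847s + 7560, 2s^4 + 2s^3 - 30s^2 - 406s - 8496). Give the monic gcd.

Euclidean algorithm in ℚ[s]:
  -s^5 + 2s^4 + 112s^3 - 218s^2 - 2847s + 7560 = (-(1/2)s + 3/2)(2s^4 + 2s^3 - 30s^2 - 406s - 8496) + (94s^3 - 376s^2 - 6486s + 20304)
  2s^4 + 2s^3 - 30s^2 - 406s - 8496 = ((1/47)s + 5/47)(94s^3 - 376s^2 - 6486s + 20304) + (148s^2 - 148s - 10656)
  94s^3 - 376s^2 - 6486s + 20304 = ((47/74)s - 141/74)(148s^2 - 148s - 10656) + (0)
Last nonzero remainder: 148s^2 - 148s - 10656. Dividing through by 148 gives the monic gcd s^2 - s - 72.

s^2 - s - 72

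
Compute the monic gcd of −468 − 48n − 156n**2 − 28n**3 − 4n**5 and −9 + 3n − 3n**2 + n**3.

By polynomial division,
  −4n**5 − 28n**3 − 156n**2 − 48n − 468 = (−4n**2 − 12n − 52)(n**3 − 3n**2 + 3n − 9) + (−312n**2 − 936)
  n**3 − 3n**2 + 3n − 9 = (−(1/312)n + 1/104)(−312n**2 − 936) + (0)
Last nonzero remainder: −312n**2 − 936. Dividing through by −312 gives the monic gcd n**2 + 3.

3 + n**2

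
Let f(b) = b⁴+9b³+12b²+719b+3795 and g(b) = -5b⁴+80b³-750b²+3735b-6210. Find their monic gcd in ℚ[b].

b²-7b+69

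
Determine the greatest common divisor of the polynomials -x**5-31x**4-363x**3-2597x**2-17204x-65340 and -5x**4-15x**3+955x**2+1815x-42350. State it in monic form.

By polynomial division,
  -x**5-31x**4-363x**3-2597x**2-17204x-65340 = ((1/5)x+28/5)(-5x**4-15x**3+955x**2+1815x-42350) + (-470x**3-8308x**2-18898x+171820)
  -5x**4-15x**3+955x**2+1815x-42350 = ((1/94)x-3449/22090)(-470x**3-8308x**2-18898x+171820) + (-(1558656/11045)x**2-(32731776/11045)x-34290432/2209)
  -470x**3-8308x**2-18898x+171820 = ((2595575/779328)x-784195/70848)(-(1558656/11045)x**2-(32731776/11045)x-34290432/2209) + (0)
Last nonzero remainder: -(1558656/11045)x**2-(32731776/11045)x-34290432/2209. Dividing through by -1558656/11045 gives the monic gcd x**2+21x+110.

x**2+21x+110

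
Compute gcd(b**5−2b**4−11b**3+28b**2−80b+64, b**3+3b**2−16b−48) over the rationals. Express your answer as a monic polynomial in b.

b**2−16

Repeated division with remainder:
  b**5−2b**4−11b**3+28b**2−80b+64 = (b**2−5b+20)(b**3+3b**2−16b−48) + (−64b**2+1024)
  b**3+3b**2−16b−48 = (−(1/64)b−3/64)(−64b**2+1024) + (0)
Last nonzero remainder: −64b**2+1024. Dividing through by −64 gives the monic gcd b**2−16.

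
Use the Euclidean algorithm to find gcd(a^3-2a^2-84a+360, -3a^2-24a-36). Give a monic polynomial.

1

Apply the Euclidean algorithm:
  a^3-2a^2-84a+360 = (-(1/3)a+10/3)(-3a^2-24a-36) + (-16a+480)
  -3a^2-24a-36 = ((3/16)a+57/8)(-16a+480) + (-3456)
  -16a+480 = ((1/216)a-5/36)(-3456) + (0)
The last nonzero remainder is the constant -3456, so the polynomials are coprime and gcd = 1.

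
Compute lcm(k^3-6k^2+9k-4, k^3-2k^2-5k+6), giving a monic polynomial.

Repeated division with remainder:
  k^3-6k^2+9k-4 = (k^3-2k^2-5k+6) + (-4k^2+14k-10)
  k^3-2k^2-5k+6 = (-(1/4)k-3/8)(-4k^2+14k-10) + (-(9/4)k+9/4)
  -4k^2+14k-10 = ((16/9)k-40/9)(-(9/4)k+9/4) + (0)
Last nonzero remainder: -(9/4)k+9/4. Dividing through by -9/4 gives the monic gcd k-1.
Then lcm(f, g) = f·g / gcd(f, g); expanding and making the result monic gives the answer.

k^5-7k^4+9k^3+23k^2-50k+24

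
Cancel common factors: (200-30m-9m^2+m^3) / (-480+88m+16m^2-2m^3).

Repeated division with remainder:
  m^3-9m^2-30m+200 = (-1/2)(-2m^3+16m^2+88m-480) + (-m^2+14m-40)
  -2m^3+16m^2+88m-480 = (2m+12)(-m^2+14m-40) + (0)
Last nonzero remainder: -m^2+14m-40. Dividing through by -1 gives the monic gcd m^2-14m+40.
Cancel m^2-14m+40 from numerator and denominator to get the reduced form.

(-5-m)/(12+2m)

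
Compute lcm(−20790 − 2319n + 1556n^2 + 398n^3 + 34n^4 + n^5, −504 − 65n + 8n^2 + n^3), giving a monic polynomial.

166320 − 2238n − 14767n^2 − 1628n^3 + 126n^4 + 26n^5 + n^6

Repeated division with remainder:
  n^5 + 34n^4 + 398n^3 + 1556n^2 − 2319n − 20790 = (n^2 + 26n + 255)(n^3 + 8n^2 − 65n − 504) + (1710n^2 + 27360n + 107730)
  n^3 + 8n^2 − 65n − 504 = ((1/1710)n − 4/855)(1710n^2 + 27360n + 107730) + (0)
Last nonzero remainder: 1710n^2 + 27360n + 107730. Dividing through by 1710 gives the monic gcd n^2 + 16n + 63.
Then lcm(f, g) = f·g / gcd(f, g); expanding and making the result monic gives the answer.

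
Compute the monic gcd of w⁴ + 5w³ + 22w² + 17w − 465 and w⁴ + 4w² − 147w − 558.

w² + 3w + 31

Repeated division with remainder:
  w⁴ + 5w³ + 22w² + 17w − 465 = (w⁴ + 4w² − 147w − 558) + (5w³ + 18w² + 164w + 93)
  w⁴ + 4w² − 147w − 558 = ((1/5)w − 18/25)(5w³ + 18w² + 164w + 93) + (−(396/25)w² − (1188/25)w − 12276/25)
  5w³ + 18w² + 164w + 93 = (−(125/396)w − 25/132)(−(396/25)w² − (1188/25)w − 12276/25) + (0)
Last nonzero remainder: −(396/25)w² − (1188/25)w − 12276/25. Dividing through by −396/25 gives the monic gcd w² + 3w + 31.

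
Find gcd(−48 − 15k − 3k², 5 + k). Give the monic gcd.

1

Repeated division with remainder:
  −3k² − 15k − 48 = (−3k)(k + 5) + (−48)
  k + 5 = (−(1/48)k − 5/48)(−48) + (0)
The last nonzero remainder is the constant −48, so the polynomials are coprime and gcd = 1.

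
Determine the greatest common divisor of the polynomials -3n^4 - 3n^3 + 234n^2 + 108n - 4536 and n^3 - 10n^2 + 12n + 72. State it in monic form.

n^2 - 12n + 36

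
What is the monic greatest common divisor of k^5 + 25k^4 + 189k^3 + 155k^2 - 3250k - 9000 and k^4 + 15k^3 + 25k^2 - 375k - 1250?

k^3 + 20k^2 + 125k + 250

By polynomial division,
  k^5 + 25k^4 + 189k^3 + 155k^2 - 3250k - 9000 = (k + 10)(k^4 + 15k^3 + 25k^2 - 375k - 1250) + (14k^3 + 280k^2 + 1750k + 3500)
  k^4 + 15k^3 + 25k^2 - 375k - 1250 = ((1/14)k - 5/14)(14k^3 + 280k^2 + 1750k + 3500) + (0)
Last nonzero remainder: 14k^3 + 280k^2 + 1750k + 3500. Dividing through by 14 gives the monic gcd k^3 + 20k^2 + 125k + 250.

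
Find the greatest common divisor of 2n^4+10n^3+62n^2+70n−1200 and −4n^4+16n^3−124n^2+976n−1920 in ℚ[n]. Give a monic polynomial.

n^3+31n−120

Repeated division with remainder:
  2n^4+10n^3+62n^2+70n−1200 = (−1/2)(−4n^4+16n^3−124n^2+976n−1920) + (18n^3+558n−2160)
  −4n^4+16n^3−124n^2+976n−1920 = (−(2/9)n+8/9)(18n^3+558n−2160) + (0)
Last nonzero remainder: 18n^3+558n−2160. Dividing through by 18 gives the monic gcd n^3+31n−120.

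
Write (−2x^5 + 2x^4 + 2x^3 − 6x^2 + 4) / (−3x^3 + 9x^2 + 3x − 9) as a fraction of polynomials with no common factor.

(2x^3 − 2x^2 + 4)/(3x − 9)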